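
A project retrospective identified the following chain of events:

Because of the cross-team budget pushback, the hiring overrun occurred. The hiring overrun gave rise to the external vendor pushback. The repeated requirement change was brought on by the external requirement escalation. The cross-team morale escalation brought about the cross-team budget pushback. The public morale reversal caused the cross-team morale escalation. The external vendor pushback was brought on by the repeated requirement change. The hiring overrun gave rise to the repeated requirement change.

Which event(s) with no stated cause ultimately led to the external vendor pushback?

Tracing upstream from the external vendor pushback: the external vendor pushback ← the repeated requirement change ← the external requirement escalation.
A separate upstream branch: the external vendor pushback ← the hiring overrun ← the cross-team budget pushback ← the cross-team morale escalation ← the public morale reversal.
Each of those chain origins has no stated cause.

the external requirement escalation, the public morale reversal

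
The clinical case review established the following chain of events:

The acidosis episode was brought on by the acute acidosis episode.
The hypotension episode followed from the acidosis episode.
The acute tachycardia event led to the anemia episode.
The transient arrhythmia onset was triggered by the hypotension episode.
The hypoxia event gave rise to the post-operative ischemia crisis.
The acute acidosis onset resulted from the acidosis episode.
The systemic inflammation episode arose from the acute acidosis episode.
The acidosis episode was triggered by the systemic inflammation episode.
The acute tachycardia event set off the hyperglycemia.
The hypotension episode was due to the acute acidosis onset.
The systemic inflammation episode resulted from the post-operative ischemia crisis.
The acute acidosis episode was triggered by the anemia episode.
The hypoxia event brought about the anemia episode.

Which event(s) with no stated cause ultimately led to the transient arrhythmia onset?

Tracing upstream from the transient arrhythmia onset: the transient arrhythmia onset ← the hypotension episode ← the acidosis episode ← the acute acidosis episode ← the anemia episode ← the hypoxia event.
A separate upstream branch: the transient arrhythmia onset ← the hypotension episode ← the acidosis episode ← the acute acidosis episode ← the anemia episode ← the acute tachycardia event.
Each of those chain origins has no stated cause.

the acute tachycardia event, the hypoxia event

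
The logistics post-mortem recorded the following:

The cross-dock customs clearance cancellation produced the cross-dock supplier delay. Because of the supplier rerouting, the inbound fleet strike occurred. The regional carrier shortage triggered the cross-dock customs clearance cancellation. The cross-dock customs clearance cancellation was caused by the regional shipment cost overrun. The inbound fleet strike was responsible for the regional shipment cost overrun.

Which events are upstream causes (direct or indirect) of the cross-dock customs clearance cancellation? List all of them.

Immediate causes of the cross-dock customs clearance cancellation: the regional shipment cost overrun, the regional carrier shortage.
Further upstream: the supplier rerouting, the inbound fleet strike.

the inbound fleet strike, the regional carrier shortage, the regional shipment cost overrun, the supplier rerouting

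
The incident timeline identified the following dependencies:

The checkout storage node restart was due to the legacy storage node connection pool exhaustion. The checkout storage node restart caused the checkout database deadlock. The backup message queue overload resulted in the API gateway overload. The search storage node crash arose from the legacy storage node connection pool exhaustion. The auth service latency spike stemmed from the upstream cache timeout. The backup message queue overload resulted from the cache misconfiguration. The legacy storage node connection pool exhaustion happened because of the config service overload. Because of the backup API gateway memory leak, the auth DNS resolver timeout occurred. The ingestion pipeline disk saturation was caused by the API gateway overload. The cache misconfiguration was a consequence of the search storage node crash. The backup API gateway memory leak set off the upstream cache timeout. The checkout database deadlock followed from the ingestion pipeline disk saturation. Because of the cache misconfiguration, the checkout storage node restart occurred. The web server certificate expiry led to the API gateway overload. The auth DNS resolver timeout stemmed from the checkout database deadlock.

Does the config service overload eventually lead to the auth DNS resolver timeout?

Yes

There is a causal chain: the config service overload → the legacy storage node connection pool exhaustion → the checkout storage node restart → the checkout database deadlock → the auth DNS resolver timeout.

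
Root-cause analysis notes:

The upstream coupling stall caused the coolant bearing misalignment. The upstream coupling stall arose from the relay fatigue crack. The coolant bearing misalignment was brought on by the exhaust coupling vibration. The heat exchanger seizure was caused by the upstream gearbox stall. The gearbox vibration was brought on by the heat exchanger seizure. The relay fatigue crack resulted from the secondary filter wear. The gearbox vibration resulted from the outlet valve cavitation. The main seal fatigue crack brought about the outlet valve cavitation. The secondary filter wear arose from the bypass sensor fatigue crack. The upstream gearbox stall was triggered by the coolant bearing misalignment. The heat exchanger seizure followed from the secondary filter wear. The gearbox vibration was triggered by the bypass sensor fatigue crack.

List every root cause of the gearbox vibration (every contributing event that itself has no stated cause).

the bypass sensor fatigue crack, the exhaust coupling vibration, the main seal fatigue crack

Tracing upstream from the gearbox vibration: the gearbox vibration ← the bypass sensor fatigue crack.
A separate upstream branch: the gearbox vibration ← the heat exchanger seizure ← the upstream gearbox stall ← the coolant bearing misalignment ← the exhaust coupling vibration.
A separate upstream branch: the gearbox vibration ← the outlet valve cavitation ← the main seal fatigue crack.
Each of those chain origins has no stated cause.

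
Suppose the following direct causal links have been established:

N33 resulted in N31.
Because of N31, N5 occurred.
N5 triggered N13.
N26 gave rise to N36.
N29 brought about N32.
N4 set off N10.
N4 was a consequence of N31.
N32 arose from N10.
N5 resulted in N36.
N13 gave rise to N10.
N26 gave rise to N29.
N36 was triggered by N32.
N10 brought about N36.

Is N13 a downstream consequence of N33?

There is a causal chain: N33 → N31 → N5 → N13.

Yes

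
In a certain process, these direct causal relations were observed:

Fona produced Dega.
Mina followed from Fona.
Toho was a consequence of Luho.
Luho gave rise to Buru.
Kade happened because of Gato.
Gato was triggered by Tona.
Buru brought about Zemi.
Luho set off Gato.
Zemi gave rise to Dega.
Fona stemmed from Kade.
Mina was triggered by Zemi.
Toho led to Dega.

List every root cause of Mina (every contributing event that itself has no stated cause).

Luho, Tona

Tracing upstream from Mina: Mina ← Zemi ← Buru ← Luho.
A separate upstream branch: Mina ← Fona ← Kade ← Gato ← Tona.
Each of those chain origins has no stated cause.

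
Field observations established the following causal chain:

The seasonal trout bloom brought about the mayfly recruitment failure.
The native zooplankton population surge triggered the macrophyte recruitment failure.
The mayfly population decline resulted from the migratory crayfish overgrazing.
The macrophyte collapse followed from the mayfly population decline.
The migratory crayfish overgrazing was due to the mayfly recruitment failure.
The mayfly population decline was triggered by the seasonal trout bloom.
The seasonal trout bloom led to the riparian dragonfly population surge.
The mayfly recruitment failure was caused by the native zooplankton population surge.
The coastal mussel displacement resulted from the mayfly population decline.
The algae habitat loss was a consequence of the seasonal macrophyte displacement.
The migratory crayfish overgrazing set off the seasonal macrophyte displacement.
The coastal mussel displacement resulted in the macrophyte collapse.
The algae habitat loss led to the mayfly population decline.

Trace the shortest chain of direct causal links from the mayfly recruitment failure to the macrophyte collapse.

the mayfly recruitment failure → the migratory crayfish overgrazing → the mayfly population decline → the macrophyte collapse

the mayfly recruitment failure → the migratory crayfish overgrazing
the migratory crayfish overgrazing → the mayfly population decline
the mayfly population decline → the macrophyte collapse
Length: 3 steps.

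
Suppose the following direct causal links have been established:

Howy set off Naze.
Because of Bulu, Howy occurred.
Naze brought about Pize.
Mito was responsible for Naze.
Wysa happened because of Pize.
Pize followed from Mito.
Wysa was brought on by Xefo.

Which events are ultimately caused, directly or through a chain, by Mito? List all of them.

Naze, Pize, Wysa

Direct effects: Naze, Pize.
2 steps out: Wysa.
Not reachable from it: Bulu, Howy, Xefo.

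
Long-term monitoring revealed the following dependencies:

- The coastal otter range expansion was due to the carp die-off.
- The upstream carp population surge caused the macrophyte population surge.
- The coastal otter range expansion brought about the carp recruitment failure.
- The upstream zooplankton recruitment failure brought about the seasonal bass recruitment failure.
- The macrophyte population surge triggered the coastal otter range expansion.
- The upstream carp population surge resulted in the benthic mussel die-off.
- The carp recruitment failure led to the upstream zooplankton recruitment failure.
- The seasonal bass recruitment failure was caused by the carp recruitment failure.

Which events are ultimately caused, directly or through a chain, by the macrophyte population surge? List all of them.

the carp recruitment failure, the coastal otter range expansion, the seasonal bass recruitment failure, the upstream zooplankton recruitment failure

Direct effects: the coastal otter range expansion.
2 steps out: the carp recruitment failure.
3 steps out: the upstream zooplankton recruitment failure, the seasonal bass recruitment failure.
Not reachable from it: the upstream carp population surge, the benthic mussel die-off, the carp die-off.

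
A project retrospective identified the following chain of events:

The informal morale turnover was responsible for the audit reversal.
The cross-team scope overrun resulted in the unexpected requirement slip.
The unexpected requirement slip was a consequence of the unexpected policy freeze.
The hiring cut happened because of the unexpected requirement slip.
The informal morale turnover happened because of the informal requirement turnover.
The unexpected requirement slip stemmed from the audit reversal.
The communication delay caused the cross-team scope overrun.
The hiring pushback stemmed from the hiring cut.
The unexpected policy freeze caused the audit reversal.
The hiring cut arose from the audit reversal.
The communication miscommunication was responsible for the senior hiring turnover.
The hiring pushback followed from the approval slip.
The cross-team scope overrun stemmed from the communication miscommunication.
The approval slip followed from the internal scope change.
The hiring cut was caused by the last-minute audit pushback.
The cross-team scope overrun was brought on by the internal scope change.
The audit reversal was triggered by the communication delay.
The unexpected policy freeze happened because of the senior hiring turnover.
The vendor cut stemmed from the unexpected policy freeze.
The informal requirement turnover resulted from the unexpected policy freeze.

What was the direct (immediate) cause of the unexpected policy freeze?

Upstream contributors include the communication miscommunication, but only the senior hiring turnover feeds directly into the unexpected policy freeze.

the senior hiring turnover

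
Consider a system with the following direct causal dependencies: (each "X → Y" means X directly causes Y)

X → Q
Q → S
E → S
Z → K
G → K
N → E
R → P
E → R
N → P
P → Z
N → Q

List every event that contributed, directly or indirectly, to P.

E, N, R

Immediate causes of P: N, R.
Further upstream: E.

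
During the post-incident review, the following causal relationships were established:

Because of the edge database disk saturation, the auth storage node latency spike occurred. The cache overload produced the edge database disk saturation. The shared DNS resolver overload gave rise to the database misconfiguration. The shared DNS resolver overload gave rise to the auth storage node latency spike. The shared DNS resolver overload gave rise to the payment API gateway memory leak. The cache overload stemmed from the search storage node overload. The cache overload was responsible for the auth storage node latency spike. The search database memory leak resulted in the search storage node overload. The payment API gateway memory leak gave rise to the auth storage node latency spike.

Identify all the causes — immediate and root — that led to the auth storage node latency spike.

Immediate causes of the auth storage node latency spike: the shared DNS resolver overload, the cache overload, the edge database disk saturation, the payment API gateway memory leak.
Further upstream: the search database memory leak, the search storage node overload.

the cache overload, the edge database disk saturation, the payment API gateway memory leak, the search database memory leak, the search storage node overload, the shared DNS resolver overload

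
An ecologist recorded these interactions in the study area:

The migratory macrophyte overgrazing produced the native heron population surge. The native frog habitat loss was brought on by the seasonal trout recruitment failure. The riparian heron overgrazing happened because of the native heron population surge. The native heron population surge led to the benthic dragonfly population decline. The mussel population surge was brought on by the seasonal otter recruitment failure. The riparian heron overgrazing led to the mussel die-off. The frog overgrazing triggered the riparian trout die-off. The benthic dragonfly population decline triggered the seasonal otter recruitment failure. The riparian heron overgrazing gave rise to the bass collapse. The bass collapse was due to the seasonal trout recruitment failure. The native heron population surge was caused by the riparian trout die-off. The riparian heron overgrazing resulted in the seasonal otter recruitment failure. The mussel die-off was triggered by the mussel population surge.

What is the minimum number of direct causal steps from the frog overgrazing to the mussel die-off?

Shortest chain: the frog overgrazing → the riparian trout die-off → the native heron population surge → the riparian heron overgrazing → the mussel die-off.

4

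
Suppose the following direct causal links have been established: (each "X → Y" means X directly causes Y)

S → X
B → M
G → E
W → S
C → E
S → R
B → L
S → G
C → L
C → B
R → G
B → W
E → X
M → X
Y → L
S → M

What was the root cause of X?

C

Tracing upstream from X: X ← E ← C.
C has no stated cause, so it is the root.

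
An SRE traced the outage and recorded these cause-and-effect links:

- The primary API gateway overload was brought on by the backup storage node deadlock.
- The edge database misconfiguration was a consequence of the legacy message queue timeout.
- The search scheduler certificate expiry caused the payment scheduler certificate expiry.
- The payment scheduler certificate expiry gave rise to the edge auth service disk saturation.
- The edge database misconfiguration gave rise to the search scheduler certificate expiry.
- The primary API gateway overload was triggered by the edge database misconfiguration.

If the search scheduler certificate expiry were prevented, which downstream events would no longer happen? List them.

the edge auth service disk saturation, the payment scheduler certificate expiry

Downstream of the search scheduler certificate expiry: the payment scheduler certificate expiry, the edge auth service disk saturation.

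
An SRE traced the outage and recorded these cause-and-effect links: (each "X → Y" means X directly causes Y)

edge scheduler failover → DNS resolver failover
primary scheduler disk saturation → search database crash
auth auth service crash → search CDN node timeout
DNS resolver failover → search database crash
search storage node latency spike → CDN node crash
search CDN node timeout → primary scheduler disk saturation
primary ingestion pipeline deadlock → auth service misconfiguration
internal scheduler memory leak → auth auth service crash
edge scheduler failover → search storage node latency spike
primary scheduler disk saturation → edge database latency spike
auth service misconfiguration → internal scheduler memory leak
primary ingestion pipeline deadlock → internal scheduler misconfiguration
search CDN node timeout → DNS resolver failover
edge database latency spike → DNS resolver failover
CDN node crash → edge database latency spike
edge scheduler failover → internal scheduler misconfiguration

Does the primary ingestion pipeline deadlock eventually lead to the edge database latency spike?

Yes

There is a causal chain: the primary ingestion pipeline deadlock → the auth service misconfiguration → the internal scheduler memory leak → the auth auth service crash → the search CDN node timeout → the primary scheduler disk saturation → the edge database latency spike.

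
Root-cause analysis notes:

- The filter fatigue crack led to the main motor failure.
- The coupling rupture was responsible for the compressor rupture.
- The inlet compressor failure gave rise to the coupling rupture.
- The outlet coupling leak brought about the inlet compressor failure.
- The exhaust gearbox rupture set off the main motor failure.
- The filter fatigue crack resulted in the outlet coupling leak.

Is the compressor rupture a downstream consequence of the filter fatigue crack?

There is a causal chain: the filter fatigue crack → the outlet coupling leak → the inlet compressor failure → the coupling rupture → the compressor rupture.

Yes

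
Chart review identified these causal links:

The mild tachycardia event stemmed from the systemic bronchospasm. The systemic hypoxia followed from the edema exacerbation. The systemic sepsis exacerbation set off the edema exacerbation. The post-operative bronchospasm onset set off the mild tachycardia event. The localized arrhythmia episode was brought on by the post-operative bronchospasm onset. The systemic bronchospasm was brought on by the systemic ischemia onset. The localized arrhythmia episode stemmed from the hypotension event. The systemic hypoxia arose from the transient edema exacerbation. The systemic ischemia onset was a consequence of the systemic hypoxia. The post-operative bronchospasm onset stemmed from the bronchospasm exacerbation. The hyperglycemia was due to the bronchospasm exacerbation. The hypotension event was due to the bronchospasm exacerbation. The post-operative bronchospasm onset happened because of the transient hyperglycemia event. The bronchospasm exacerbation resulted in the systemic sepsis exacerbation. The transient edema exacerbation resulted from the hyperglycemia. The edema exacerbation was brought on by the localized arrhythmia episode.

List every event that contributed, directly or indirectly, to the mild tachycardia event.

Immediate causes of the mild tachycardia event: the post-operative bronchospasm onset, the systemic bronchospasm.
Further upstream: the bronchospasm exacerbation, the systemic sepsis exacerbation, the transient hyperglycemia event, the hyperglycemia, the transient edema exacerbation, the hypotension event, the localized arrhythmia episode, the edema exacerbation, the systemic hypoxia, the systemic ischemia onset.

the bronchospasm exacerbation, the edema exacerbation, the hyperglycemia, the hypotension event, the localized arrhythmia episode, the post-operative bronchospasm onset, the systemic bronchospasm, the systemic hypoxia, the systemic ischemia onset, the systemic sepsis exacerbation, the transient edema exacerbation, the transient hyperglycemia event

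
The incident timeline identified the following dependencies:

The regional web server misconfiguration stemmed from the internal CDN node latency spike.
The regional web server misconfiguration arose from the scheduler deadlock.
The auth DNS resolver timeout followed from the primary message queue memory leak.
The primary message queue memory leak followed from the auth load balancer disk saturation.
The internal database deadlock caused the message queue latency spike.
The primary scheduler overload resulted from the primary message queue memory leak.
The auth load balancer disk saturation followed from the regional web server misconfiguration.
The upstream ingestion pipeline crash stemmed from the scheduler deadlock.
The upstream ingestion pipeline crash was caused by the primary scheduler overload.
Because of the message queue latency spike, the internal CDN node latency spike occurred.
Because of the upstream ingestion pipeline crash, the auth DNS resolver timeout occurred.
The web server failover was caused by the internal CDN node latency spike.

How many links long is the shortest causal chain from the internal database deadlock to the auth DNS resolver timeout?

6

Shortest chain: the internal database deadlock → the message queue latency spike → the internal CDN node latency spike → the regional web server misconfiguration → the auth load balancer disk saturation → the primary message queue memory leak → the auth DNS resolver timeout.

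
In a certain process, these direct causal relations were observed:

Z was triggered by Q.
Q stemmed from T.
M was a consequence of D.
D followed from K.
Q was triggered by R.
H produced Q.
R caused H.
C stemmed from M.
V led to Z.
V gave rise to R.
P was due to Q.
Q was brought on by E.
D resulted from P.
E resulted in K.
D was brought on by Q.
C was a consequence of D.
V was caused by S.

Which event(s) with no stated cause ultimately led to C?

E, S, T

Tracing upstream from C: C ← D ← Q ← T.
A separate upstream branch: C ← D ← Q ← R ← V ← S.
A separate upstream branch: C ← D ← Q ← E.
Each of those chain origins has no stated cause.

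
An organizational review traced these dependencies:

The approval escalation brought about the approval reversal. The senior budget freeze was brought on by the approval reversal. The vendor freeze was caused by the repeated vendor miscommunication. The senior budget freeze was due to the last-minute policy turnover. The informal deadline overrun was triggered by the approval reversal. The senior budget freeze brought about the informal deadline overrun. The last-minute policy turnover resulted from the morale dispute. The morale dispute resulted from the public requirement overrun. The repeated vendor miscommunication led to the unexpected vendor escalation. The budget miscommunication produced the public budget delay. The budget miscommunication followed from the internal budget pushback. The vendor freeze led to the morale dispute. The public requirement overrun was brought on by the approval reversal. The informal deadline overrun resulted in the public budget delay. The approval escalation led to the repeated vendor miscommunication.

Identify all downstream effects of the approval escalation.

the approval reversal, the informal deadline overrun, the last-minute policy turnover, the morale dispute, the public budget delay, the public requirement overrun, the repeated vendor miscommunication, the senior budget freeze, the unexpected vendor escalation, the vendor freeze

Direct effects: the repeated vendor miscommunication, the approval reversal.
2 steps out: the vendor freeze, the unexpected vendor escalation, the public requirement overrun, the senior budget freeze, the informal deadline overrun.
3 steps out: the morale dispute, the public budget delay.
4 steps out: the last-minute policy turnover.
Not reachable from it: the internal budget pushback, the budget miscommunication.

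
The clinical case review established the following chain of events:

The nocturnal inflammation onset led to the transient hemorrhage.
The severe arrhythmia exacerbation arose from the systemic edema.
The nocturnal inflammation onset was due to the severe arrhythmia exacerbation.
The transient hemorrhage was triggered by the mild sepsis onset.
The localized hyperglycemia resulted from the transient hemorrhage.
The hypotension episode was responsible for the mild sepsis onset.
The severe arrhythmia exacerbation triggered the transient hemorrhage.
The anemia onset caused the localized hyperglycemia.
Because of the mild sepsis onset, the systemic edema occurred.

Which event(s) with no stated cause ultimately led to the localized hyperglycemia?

the anemia onset, the hypotension episode

Tracing upstream from the localized hyperglycemia: the localized hyperglycemia ← the transient hemorrhage ← the mild sepsis onset ← the hypotension episode.
A separate upstream branch: the localized hyperglycemia ← the anemia onset.
Each of those chain origins has no stated cause.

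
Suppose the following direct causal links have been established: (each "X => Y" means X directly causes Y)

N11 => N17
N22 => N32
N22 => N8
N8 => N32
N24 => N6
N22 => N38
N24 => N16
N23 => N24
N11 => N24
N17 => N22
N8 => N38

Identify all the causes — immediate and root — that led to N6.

N11, N23, N24

Immediate cause of N6: N24.
Further upstream: N11, N23.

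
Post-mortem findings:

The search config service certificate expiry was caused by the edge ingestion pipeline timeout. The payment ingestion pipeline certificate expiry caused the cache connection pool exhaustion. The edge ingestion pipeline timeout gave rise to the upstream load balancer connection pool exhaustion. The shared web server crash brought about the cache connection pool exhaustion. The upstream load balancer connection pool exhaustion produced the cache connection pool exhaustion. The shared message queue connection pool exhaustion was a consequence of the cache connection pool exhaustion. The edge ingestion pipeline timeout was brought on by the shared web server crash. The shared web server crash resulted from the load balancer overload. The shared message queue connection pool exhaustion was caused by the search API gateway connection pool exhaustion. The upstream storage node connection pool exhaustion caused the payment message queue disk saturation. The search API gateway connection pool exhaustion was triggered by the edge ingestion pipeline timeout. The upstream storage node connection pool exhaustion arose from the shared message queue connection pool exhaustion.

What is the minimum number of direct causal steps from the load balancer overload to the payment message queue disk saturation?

5

Shortest chain: the load balancer overload → the shared web server crash → the cache connection pool exhaustion → the shared message queue connection pool exhaustion → the upstream storage node connection pool exhaustion → the payment message queue disk saturation.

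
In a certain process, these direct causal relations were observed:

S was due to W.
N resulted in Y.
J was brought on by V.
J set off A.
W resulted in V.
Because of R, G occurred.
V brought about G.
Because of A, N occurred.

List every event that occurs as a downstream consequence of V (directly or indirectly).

Direct effects: J, G.
2 steps out: A.
3 steps out: N.
4 steps out: Y.
Not reachable from it: W, S, R.

A, G, J, N, Y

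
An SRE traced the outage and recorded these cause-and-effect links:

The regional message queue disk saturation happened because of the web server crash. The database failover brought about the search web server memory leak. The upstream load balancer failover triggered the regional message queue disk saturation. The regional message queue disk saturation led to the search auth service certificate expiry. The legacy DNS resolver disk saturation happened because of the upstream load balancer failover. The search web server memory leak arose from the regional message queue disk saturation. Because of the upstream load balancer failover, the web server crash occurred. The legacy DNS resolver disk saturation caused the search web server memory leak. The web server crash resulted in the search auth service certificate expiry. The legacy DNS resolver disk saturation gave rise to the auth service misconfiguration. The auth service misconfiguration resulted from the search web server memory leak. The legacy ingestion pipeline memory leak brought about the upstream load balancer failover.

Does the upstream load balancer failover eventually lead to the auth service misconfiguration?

There is a causal chain: the upstream load balancer failover → the legacy DNS resolver disk saturation → the auth service misconfiguration.

Yes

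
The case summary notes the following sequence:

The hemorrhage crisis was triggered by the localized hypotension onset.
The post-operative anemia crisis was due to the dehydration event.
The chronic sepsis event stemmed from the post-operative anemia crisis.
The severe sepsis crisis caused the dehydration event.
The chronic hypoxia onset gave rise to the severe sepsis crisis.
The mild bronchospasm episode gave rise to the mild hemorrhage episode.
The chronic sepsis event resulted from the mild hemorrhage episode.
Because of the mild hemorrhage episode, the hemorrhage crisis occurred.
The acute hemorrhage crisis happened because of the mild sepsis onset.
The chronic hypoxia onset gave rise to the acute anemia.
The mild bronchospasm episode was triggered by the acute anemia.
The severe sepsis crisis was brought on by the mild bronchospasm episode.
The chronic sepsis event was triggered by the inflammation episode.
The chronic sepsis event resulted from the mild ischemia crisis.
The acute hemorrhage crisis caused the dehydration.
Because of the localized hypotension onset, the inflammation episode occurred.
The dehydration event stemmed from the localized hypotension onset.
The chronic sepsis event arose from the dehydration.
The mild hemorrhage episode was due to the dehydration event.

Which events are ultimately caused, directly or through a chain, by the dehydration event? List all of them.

Direct effects: the post-operative anemia crisis, the mild hemorrhage episode.
2 steps out: the hemorrhage crisis, the chronic sepsis event.
Not reachable from it: the mild ischemia crisis, the localized hypotension onset, the chronic hypoxia onset, the acute anemia, the mild bronchospasm episode, the severe sepsis crisis, the inflammation episode, the mild sepsis onset, the acute hemorrhage crisis, the dehydration.

the chronic sepsis event, the hemorrhage crisis, the mild hemorrhage episode, the post-operative anemia crisis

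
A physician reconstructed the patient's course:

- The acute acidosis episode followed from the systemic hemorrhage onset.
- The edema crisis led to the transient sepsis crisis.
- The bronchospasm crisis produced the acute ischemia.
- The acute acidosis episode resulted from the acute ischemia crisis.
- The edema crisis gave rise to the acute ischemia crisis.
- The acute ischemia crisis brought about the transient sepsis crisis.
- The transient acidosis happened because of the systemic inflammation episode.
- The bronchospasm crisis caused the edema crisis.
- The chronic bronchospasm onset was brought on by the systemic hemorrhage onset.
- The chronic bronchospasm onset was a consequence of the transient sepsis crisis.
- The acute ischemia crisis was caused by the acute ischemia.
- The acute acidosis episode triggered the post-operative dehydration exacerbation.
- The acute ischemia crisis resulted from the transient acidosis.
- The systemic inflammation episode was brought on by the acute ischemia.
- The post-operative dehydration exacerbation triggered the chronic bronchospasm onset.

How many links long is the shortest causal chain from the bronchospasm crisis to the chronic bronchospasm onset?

3

Shortest chain: the bronchospasm crisis → the edema crisis → the transient sepsis crisis → the chronic bronchospasm onset.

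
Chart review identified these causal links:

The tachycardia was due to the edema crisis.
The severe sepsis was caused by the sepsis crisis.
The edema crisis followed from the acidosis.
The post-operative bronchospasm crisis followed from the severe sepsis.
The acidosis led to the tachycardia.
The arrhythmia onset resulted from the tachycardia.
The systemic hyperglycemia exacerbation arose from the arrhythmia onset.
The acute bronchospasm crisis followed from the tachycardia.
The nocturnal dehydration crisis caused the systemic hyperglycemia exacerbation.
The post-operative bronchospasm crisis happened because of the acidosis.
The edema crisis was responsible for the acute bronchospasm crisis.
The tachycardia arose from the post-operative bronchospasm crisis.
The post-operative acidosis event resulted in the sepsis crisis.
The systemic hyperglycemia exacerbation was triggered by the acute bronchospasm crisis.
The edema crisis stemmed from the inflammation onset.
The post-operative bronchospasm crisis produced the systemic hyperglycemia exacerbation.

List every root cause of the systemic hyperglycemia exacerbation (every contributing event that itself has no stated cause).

Tracing upstream from the systemic hyperglycemia exacerbation: the systemic hyperglycemia exacerbation ← the acute bronchospasm crisis ← the edema crisis ← the inflammation onset.
A separate upstream branch: the systemic hyperglycemia exacerbation ← the post-operative bronchospasm crisis ← the severe sepsis ← the sepsis crisis ← the post-operative acidosis event.
A separate upstream branch: the systemic hyperglycemia exacerbation ← the nocturnal dehydration crisis.
A separate upstream branch: the systemic hyperglycemia exacerbation ← the post-operative bronchospasm crisis ← the acidosis.
Each of those chain origins has no stated cause.

the acidosis, the inflammation onset, the nocturnal dehydration crisis, the post-operative acidosis event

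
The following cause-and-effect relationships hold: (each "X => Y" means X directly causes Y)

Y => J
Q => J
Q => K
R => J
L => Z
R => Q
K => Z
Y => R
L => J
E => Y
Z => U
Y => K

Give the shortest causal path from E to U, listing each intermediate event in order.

E → Y → K → Z → U

E → Y
Y → K
K → Z
Z → U
Length: 4 steps.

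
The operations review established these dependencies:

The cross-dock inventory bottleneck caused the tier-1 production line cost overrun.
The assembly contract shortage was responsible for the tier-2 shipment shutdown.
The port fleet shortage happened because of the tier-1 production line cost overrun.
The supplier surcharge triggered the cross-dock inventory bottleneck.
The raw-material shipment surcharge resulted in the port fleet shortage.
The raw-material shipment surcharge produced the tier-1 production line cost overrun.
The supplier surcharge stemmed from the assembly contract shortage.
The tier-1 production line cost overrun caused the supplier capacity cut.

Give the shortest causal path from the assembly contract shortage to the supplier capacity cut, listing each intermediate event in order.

the assembly contract shortage → the supplier surcharge → the cross-dock inventory bottleneck → the tier-1 production line cost overrun → the supplier capacity cut

the assembly contract shortage → the supplier surcharge
the supplier surcharge → the cross-dock inventory bottleneck
the cross-dock inventory bottleneck → the tier-1 production line cost overrun
the tier-1 production line cost overrun → the supplier capacity cut
Length: 4 steps.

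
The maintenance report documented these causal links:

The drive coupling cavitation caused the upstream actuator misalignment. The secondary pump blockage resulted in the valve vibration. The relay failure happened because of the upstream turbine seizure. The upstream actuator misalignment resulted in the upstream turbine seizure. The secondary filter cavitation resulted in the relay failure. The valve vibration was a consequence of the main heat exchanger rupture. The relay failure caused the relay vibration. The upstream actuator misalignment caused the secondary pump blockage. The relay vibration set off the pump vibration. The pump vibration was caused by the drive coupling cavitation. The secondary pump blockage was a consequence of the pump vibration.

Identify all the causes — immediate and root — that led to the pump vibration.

Immediate causes of the pump vibration: the drive coupling cavitation, the relay vibration.
Further upstream: the upstream actuator misalignment, the secondary filter cavitation, the upstream turbine seizure, the relay failure.

the drive coupling cavitation, the relay failure, the relay vibration, the secondary filter cavitation, the upstream actuator misalignment, the upstream turbine seizure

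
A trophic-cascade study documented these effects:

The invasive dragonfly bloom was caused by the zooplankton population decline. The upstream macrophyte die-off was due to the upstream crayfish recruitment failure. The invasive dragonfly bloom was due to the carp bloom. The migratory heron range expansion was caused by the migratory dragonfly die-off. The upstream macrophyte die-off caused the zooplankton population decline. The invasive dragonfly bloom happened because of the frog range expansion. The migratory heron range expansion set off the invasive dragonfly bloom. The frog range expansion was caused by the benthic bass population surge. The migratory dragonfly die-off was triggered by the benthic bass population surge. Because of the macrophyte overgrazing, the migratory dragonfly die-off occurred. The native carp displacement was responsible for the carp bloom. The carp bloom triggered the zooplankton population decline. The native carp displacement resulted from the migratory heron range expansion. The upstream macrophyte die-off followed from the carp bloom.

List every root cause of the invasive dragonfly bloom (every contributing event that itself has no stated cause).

the benthic bass population surge, the macrophyte overgrazing, the upstream crayfish recruitment failure

Tracing upstream from the invasive dragonfly bloom: the invasive dragonfly bloom ← the frog range expansion ← the benthic bass population surge.
A separate upstream branch: the invasive dragonfly bloom ← the migratory heron range expansion ← the migratory dragonfly die-off ← the macrophyte overgrazing.
A separate upstream branch: the invasive dragonfly bloom ← the zooplankton population decline ← the upstream macrophyte die-off ← the upstream crayfish recruitment failure.
Each of those chain origins has no stated cause.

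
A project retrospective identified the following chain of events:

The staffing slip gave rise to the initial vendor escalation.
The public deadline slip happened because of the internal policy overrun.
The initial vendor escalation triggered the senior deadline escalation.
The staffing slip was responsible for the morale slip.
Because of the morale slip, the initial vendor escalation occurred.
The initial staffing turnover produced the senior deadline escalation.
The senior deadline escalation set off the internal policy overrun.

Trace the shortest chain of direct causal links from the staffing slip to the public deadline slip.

the staffing slip → the initial vendor escalation
the initial vendor escalation → the senior deadline escalation
the senior deadline escalation → the internal policy overrun
the internal policy overrun → the public deadline slip
Length: 4 steps.

the staffing slip → the initial vendor escalation → the senior deadline escalation → the internal policy overrun → the public deadline slip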